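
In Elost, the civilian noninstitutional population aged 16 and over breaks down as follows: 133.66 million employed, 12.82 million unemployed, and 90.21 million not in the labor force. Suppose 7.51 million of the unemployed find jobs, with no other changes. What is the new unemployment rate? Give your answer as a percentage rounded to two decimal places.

New unemployment rate ≈ 3.63%.

Initially, labor force = 133.66 + 12.82 = 146.48 million, so u = 12.82/146.48 = 8.75%.
After the change, unemployed falls and employed rises by 7.51; labor force unchanged → E = 141.17, U = 5.31, labor force = 146.48 million.
New unemployment rate = 5.31 / 146.48 = 3.63%.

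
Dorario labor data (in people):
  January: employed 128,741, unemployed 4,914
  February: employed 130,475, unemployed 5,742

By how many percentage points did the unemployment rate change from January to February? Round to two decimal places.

January: labor force = 128,741 + 4,914 = 133,655; u = 4,914/133,655 = 3.68%.
February: labor force = 130,475 + 5,742 = 136,217; u = 5,742/136,217 = 4.22%.
Change = 4.22% − 3.68% = +0.54 pp.

The unemployment rate changed by +0.54 percentage points.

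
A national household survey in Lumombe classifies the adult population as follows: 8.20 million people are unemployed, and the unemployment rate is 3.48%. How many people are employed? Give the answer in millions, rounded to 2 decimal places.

Labor force = U / u = 8.20 / 0.0348 ≈ 235.63 million.
Employed = labor force − unemployed = 235.63 − 8.20 = 227.43 million.

About 227.43 million are employed.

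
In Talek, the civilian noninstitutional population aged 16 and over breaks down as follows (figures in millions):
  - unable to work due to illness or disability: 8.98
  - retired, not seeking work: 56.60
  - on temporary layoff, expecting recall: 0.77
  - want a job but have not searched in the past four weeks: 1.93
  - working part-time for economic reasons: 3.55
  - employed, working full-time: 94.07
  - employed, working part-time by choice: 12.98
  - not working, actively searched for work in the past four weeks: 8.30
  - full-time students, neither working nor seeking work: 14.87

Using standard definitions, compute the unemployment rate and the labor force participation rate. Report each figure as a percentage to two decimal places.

Unemployment rate ≈ 7.58%; labor force participation rate ≈ 59.23%.

Employed = 3.55 + 94.07 + 12.98 = 110.60 million (anyone who worked, including part-time for economic reasons, counts as employed).
Unemployed = 0.77 + 8.30 = 9.07 million (jobless and actively searching, or on temporary layoff).
Labor force = 110.60 + 9.07 = 119.67 million.
Not in labor force = 8.98 + 56.60 + 1.93 + 14.87 = 82.38 million (those not working and not actively searching are outside the labor force — including those who want a job but have given up searching).
Civilian working-age population = 119.67 + 82.38 = 202.05 million.
Unemployment rate = 9.07 / 119.67 = 7.58%.
Labor force participation rate = 119.67 / 202.05 = 59.23%.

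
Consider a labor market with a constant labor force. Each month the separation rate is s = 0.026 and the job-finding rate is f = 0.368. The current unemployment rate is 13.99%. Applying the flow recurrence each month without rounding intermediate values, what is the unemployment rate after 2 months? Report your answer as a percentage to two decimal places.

With a fixed labor force, u_{t+1} = u_t + s·(1−u_t) − f·u_t = u_t·(1−s−f) + s.
Here 1−s−f = 0.606 and s = 0.026.
u_1 = 0.139900 × 0.606 + 0.026 = 0.110779.
u_2 = 0.110779 × 0.606 + 0.026 = 0.093132.

Unemployment rate after two months ≈ 9.31%.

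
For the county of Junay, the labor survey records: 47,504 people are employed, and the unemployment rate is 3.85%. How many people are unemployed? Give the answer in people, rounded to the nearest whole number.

Let U be the number unemployed. The labor force is E + U, and U/(E+U) = 0.0385.
So U = 0.0385 × 47,504 / (1 − 0.0385) = 1828.90 / 0.9615 ≈ 1,902.

About 1,902 are unemployed.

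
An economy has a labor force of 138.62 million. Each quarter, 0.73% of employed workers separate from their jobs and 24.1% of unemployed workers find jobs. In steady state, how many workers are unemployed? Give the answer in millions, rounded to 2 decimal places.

Steady-state unemployment rate u* = s/(s+f) = 0.73/(0.73+24.1) = 0.029400.
Unemployed = u* × labor force = 0.029400 × 138.62 ≈ 4.08 million.

About 4.08 million are unemployed in steady state.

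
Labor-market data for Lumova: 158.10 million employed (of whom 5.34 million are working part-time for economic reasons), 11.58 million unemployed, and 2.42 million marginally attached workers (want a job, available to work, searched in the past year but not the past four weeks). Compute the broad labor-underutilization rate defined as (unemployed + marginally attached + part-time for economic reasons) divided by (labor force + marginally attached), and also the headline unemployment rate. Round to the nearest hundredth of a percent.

Broad underutilization rate ≈ 11.24%; headline unemployment rate ≈ 6.82%.

Labor force = 158.10 + 11.58 = 169.68 million.
Numerator = 11.58 + 2.42 + 5.34 = 19.34 million.
Denominator = 169.68 + 2.42 = 172.10 million.
Broad rate = 19.34 / 172.10 = 11.24%.
Headline unemployment rate = 11.58 / 169.68 = 6.82%.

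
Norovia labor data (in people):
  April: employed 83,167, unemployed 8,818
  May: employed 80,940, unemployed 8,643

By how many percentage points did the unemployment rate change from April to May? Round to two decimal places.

The unemployment rate changed by +0.06 percentage points.

April: labor force = 83,167 + 8,818 = 91,985; u = 8,818/91,985 = 9.59%.
May: labor force = 80,940 + 8,643 = 89,583; u = 8,643/89,583 = 9.65%.
Change = 9.65% − 9.59% = +0.06 pp.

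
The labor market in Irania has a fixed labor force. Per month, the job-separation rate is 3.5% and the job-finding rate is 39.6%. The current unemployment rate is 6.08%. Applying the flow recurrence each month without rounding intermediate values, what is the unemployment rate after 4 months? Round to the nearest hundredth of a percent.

With a fixed labor force, u_{t+1} = u_t + s·(1−u_t) − f·u_t = u_t·(1−s−f) + s.
Here 1−s−f = 0.569 and s = 0.035.
u_1 = 0.060800 × 0.569 + 0.035 = 0.069595.
u_2 = 0.069595 × 0.569 + 0.035 = 0.074600.
u_3 = 0.074600 × 0.569 + 0.035 = 0.077447.
u_4 = 0.077447 × 0.569 + 0.035 = 0.079067.

Unemployment rate after four months ≈ 7.91%.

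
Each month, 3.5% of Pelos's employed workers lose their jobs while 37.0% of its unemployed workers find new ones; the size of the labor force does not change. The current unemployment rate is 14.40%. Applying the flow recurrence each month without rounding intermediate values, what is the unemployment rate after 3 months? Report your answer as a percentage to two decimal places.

With a fixed labor force, u_{t+1} = u_t + s·(1−u_t) − f·u_t = u_t·(1−s−f) + s.
Here 1−s−f = 0.595 and s = 0.035.
u_1 = 0.144000 × 0.595 + 0.035 = 0.120680.
u_2 = 0.120680 × 0.595 + 0.035 = 0.106805.
u_3 = 0.106805 × 0.595 + 0.035 = 0.098549.

Unemployment rate after three months ≈ 9.85%.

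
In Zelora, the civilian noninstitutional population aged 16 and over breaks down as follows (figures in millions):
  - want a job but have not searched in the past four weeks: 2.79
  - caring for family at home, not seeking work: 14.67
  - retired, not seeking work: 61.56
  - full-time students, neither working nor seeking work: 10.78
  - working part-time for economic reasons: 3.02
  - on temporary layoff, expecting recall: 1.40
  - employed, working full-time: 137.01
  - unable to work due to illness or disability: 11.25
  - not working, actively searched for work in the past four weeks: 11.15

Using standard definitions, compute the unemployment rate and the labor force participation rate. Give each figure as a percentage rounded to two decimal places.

Unemployment rate ≈ 8.23%; labor force participation rate ≈ 60.16%.

Employed = 3.02 + 137.01 = 140.03 million (anyone who worked, including part-time for economic reasons, counts as employed).
Unemployed = 1.40 + 11.15 = 12.55 million (jobless and actively searching, or on temporary layoff).
Labor force = 140.03 + 12.55 = 152.58 million.
Not in labor force = 2.79 + 14.67 + 61.56 + 10.78 + 11.25 = 101.05 million (those not working and not actively searching are outside the labor force — including those who want a job but have given up searching).
Civilian working-age population = 152.58 + 101.05 = 253.63 million.
Unemployment rate = 12.55 / 152.58 = 8.23%.
Labor force participation rate = 152.58 / 253.63 = 60.16%.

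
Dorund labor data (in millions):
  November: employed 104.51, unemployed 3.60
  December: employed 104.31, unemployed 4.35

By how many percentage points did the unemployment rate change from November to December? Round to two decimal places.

The unemployment rate changed by +0.67 percentage points.

November: labor force = 104.51 + 3.60 = 108.11; u = 3.60/108.11 = 3.33%.
December: labor force = 104.31 + 4.35 = 108.66; u = 4.35/108.66 = 4.00%.
Change = 4.00% − 3.33% = +0.67 pp.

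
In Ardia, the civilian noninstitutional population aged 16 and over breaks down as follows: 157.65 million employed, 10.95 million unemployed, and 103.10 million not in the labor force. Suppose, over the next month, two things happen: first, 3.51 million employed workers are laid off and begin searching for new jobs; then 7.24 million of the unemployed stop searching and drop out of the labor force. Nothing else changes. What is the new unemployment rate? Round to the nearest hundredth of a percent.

New unemployment rate ≈ 4.47%.

Initially, labor force = 157.65 + 10.95 = 168.60 million, so u = 10.95/168.60 = 6.49%.
After the first change, employed falls and unemployed rises by 3.51; labor force unchanged → E = 154.14, U = 14.46, labor force = 168.60 million.
After the second change, unemployed and labor force both fall by 7.24 → E = 154.14, U = 7.22, labor force = 161.36 million.
New unemployment rate = 7.22 / 161.36 = 4.47%.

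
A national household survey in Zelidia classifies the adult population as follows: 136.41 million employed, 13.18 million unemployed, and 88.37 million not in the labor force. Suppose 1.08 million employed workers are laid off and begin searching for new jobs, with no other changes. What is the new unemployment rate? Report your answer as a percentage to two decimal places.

New unemployment rate ≈ 9.53%.

Initially, labor force = 136.41 + 13.18 = 149.59 million, so u = 13.18/149.59 = 8.81%.
After the change, employed falls and unemployed rises by 1.08; labor force unchanged → E = 135.33, U = 14.26, labor force = 149.59 million.
New unemployment rate = 14.26 / 149.59 = 9.53%.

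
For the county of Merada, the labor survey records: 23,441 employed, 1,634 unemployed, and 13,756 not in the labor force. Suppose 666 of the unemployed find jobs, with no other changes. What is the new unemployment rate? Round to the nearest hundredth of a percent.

New unemployment rate ≈ 3.86%.

Initially, labor force = 23,441 + 1,634 = 25,075, so u = 1,634/25,075 = 6.52%.
After the change, unemployed falls and employed rises by 666; labor force unchanged → E = 24,107, U = 968, labor force = 25,075.
New unemployment rate = 968 / 25,075 = 3.86%.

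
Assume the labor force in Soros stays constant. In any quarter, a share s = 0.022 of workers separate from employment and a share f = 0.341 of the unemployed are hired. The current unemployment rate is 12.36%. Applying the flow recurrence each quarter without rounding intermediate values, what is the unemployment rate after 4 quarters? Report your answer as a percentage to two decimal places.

With a fixed labor force, u_{t+1} = u_t + s·(1−u_t) − f·u_t = u_t·(1−s−f) + s.
Here 1−s−f = 0.637 and s = 0.022.
u_1 = 0.123600 × 0.637 + 0.022 = 0.100733.
u_2 = 0.100733 × 0.637 + 0.022 = 0.086167.
u_3 = 0.086167 × 0.637 + 0.022 = 0.076888.
u_4 = 0.076888 × 0.637 + 0.022 = 0.070978.

Unemployment rate after four quarters ≈ 7.10%.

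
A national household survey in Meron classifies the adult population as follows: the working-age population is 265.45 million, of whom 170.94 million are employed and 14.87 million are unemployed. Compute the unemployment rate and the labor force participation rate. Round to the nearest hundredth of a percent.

Labor force = employed + unemployed = 170.94 + 14.87 = 185.81 million.
Unemployment rate = 14.87 / 185.81 = 8.00%.
Labor force participation rate = 185.81 / 265.45 = 70.00%.

Unemployment rate ≈ 8.00%; labor force participation rate ≈ 70.00%.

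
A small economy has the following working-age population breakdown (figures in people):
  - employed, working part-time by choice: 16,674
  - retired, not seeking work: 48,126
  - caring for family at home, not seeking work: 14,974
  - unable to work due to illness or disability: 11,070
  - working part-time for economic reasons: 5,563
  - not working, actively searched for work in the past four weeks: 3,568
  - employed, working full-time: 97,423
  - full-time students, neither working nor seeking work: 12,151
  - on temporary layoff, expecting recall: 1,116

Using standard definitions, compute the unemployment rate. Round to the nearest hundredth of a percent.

Unemployment rate ≈ 3.77%.

Employed = 16,674 + 5,563 + 97,423 = 119,660 (anyone who worked, including part-time for economic reasons, counts as employed).
Unemployed = 3,568 + 1,116 = 4,684 (jobless and actively searching, or on temporary layoff).
Labor force = 119,660 + 4,684 = 124,344.
Unemployment rate = 4,684 / 124,344 = 3.77%.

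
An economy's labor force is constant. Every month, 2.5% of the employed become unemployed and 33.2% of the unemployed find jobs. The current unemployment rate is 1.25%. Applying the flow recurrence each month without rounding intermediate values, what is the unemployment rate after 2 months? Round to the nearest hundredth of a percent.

With a fixed labor force, u_{t+1} = u_t + s·(1−u_t) − f·u_t = u_t·(1−s−f) + s.
Here 1−s−f = 0.643 and s = 0.025.
u_1 = 0.012500 × 0.643 + 0.025 = 0.033038.
u_2 = 0.033038 × 0.643 + 0.025 = 0.046243.

Unemployment rate after two months ≈ 4.62%.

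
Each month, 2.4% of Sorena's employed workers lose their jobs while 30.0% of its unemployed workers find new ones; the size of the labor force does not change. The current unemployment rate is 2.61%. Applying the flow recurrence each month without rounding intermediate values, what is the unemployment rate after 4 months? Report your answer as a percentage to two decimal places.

Unemployment rate after four months ≈ 6.41%.

With a fixed labor force, u_{t+1} = u_t + s·(1−u_t) − f·u_t = u_t·(1−s−f) + s.
Here 1−s−f = 0.676 and s = 0.024.
u_1 = 0.026100 × 0.676 + 0.024 = 0.041644.
u_2 = 0.041644 × 0.676 + 0.024 = 0.052151.
u_3 = 0.052151 × 0.676 + 0.024 = 0.059254.
u_4 = 0.059254 × 0.676 + 0.024 = 0.064056.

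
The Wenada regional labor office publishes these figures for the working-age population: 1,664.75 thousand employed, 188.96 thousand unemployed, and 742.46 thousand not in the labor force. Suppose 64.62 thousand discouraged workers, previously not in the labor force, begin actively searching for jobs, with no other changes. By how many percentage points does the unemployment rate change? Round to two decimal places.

The unemployment rate changes by +3.03 percentage points.

Initially, labor force = 1,664.75 + 188.96 = 1,853.71 thousand, so u = 188.96/1,853.71 = 10.19%.
After the change, unemployed and labor force both rise by 64.62 → E = 1,664.75, U = 253.58, labor force = 1,918.33 thousand.
New unemployment rate = 253.58 / 1,918.33 = 13.22%.
Change = 13.22% − 10.19% = +3.03 percentage points.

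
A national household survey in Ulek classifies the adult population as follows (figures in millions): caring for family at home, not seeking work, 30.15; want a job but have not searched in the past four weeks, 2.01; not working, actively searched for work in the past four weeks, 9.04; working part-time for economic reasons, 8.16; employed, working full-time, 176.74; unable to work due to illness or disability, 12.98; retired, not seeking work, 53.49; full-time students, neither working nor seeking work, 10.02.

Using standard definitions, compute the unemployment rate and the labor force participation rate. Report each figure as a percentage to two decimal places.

Unemployment rate ≈ 4.66%; labor force participation rate ≈ 64.09%.

Employed = 8.16 + 176.74 = 184.90 million (anyone who worked, including part-time for economic reasons, counts as employed).
Unemployed = 9.04 million.
Labor force = 184.90 + 9.04 = 193.94 million.
Not in labor force = 30.15 + 2.01 + 12.98 + 53.49 + 10.02 = 108.65 million (those not working and not actively searching are outside the labor force — including those who want a job but have given up searching).
Civilian working-age population = 193.94 + 108.65 = 302.59 million.
Unemployment rate = 9.04 / 193.94 = 4.66%.
Labor force participation rate = 193.94 / 302.59 = 64.09%.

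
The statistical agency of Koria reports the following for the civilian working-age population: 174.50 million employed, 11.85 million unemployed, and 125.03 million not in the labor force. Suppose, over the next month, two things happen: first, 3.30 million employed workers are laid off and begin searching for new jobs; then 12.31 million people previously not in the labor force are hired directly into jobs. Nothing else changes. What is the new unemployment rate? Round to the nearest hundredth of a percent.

Initially, labor force = 174.50 + 11.85 = 186.35 million, so u = 11.85/186.35 = 6.36%.
After the first change, employed falls and unemployed rises by 3.30; labor force unchanged → E = 171.20, U = 15.15, labor force = 186.35 million.
After the second change, employed and labor force both rise by 12.31; unemployed unchanged → E = 183.51, U = 15.15, labor force = 198.66 million.
New unemployment rate = 15.15 / 198.66 = 7.63%.

New unemployment rate ≈ 7.63%.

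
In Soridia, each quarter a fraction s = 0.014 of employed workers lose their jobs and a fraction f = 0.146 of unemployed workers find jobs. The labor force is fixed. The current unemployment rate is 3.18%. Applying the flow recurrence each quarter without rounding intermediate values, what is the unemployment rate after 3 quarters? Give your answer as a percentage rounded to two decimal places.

With a fixed labor force, u_{t+1} = u_t + s·(1−u_t) − f·u_t = u_t·(1−s−f) + s.
Here 1−s−f = 0.840 and s = 0.014.
u_1 = 0.031800 × 0.840 + 0.014 = 0.040712.
u_2 = 0.040712 × 0.840 + 0.014 = 0.048198.
u_3 = 0.048198 × 0.840 + 0.014 = 0.054486.

Unemployment rate after three quarters ≈ 5.45%.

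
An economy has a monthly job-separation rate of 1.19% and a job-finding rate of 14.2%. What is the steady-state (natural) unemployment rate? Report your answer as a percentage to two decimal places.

Steady-state unemployment rate ≈ 7.73%.

At steady state the flows balance: s·E = f·U, so U/(E+U) = s/(s+f).
u* = 1.19 / (1.19 + 14.2) = 1.19 / 15.39 = 7.73%.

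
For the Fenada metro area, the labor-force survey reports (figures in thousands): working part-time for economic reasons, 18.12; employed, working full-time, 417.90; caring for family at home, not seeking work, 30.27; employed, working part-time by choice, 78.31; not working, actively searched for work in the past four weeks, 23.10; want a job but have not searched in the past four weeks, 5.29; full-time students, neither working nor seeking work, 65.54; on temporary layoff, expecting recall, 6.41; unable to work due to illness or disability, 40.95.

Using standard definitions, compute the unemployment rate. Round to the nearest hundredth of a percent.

Employed = 18.12 + 417.90 + 78.31 = 514.33 thousand (anyone who worked, including part-time for economic reasons, counts as employed).
Unemployed = 23.10 + 6.41 = 29.51 thousand (jobless and actively searching, or on temporary layoff).
Labor force = 514.33 + 29.51 = 543.84 thousand.
Unemployment rate = 29.51 / 543.84 = 5.43%.

Unemployment rate ≈ 5.43%.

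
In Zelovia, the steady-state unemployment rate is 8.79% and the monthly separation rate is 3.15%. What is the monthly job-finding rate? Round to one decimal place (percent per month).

From u* = s/(s+f): f = s·(1−u)/u.
f = 3.15 × (1 − 0.0879) / 0.0879 = 2.8731 / 0.0879 ≈ 32.7% per month.

Job-finding rate ≈ 32.7% per month.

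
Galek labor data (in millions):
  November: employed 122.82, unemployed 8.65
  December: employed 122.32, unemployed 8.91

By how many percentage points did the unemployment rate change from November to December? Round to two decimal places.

November: labor force = 122.82 + 8.65 = 131.47; u = 8.65/131.47 = 6.58%.
December: labor force = 122.32 + 8.91 = 131.23; u = 8.91/131.23 = 6.79%.
Change = 6.79% − 6.58% = +0.21 pp.

The unemployment rate changed by +0.21 percentage points.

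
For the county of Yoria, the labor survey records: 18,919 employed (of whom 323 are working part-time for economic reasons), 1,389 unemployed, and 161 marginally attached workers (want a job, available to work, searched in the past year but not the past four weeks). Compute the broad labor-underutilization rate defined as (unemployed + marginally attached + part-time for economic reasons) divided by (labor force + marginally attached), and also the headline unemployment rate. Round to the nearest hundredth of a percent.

Broad underutilization rate ≈ 9.15%; headline unemployment rate ≈ 6.84%.

Labor force = 18,919 + 1,389 = 20,308.
Numerator = 1,389 + 161 + 323 = 1,873.
Denominator = 20,308 + 161 = 20,469.
Broad rate = 1,873 / 20,469 = 9.15%.
Headline unemployment rate = 1,389 / 20,308 = 6.84%.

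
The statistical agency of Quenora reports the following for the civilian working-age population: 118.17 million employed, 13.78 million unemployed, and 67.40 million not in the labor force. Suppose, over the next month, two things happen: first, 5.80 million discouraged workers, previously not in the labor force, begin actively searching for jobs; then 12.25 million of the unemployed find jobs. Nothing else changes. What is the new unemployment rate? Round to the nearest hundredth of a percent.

Initially, labor force = 118.17 + 13.78 = 131.95 million, so u = 13.78/131.95 = 10.44%.
After the first change, unemployed and labor force both rise by 5.80 → E = 118.17, U = 19.58, labor force = 137.75 million.
After the second change, unemployed falls and employed rises by 12.25; labor force unchanged → E = 130.42, U = 7.33, labor force = 137.75 million.
New unemployment rate = 7.33 / 137.75 = 5.32%.

New unemployment rate ≈ 5.32%.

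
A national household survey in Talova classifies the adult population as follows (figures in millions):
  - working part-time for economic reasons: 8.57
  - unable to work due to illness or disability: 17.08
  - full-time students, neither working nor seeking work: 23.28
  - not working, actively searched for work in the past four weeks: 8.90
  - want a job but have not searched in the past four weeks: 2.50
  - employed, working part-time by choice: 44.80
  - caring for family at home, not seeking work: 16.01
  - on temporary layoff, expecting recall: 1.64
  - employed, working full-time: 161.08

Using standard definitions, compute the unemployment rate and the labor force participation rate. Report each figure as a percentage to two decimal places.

Unemployment rate ≈ 4.68%; labor force participation rate ≈ 79.26%.

Employed = 8.57 + 44.80 + 161.08 = 214.45 million (anyone who worked, including part-time for economic reasons, counts as employed).
Unemployed = 8.90 + 1.64 = 10.54 million (jobless and actively searching, or on temporary layoff).
Labor force = 214.45 + 10.54 = 224.99 million.
Not in labor force = 17.08 + 23.28 + 2.50 + 16.01 = 58.87 million (those not working and not actively searching are outside the labor force — including those who want a job but have given up searching).
Civilian working-age population = 224.99 + 58.87 = 283.86 million.
Unemployment rate = 10.54 / 224.99 = 4.68%.
Labor force participation rate = 224.99 / 283.86 = 79.26%.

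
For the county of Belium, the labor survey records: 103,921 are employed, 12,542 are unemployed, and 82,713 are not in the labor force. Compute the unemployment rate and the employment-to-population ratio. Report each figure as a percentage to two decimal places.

Labor force = employed + unemployed = 103,921 + 12,542 = 116,463.
Working-age population = 116,463 + 82,713 = 199,176.
Unemployment rate = 12,542 / 116,463 = 10.77%.
Employment-population ratio = 103,921 / 199,176 = 52.18%.

Unemployment rate ≈ 10.77%; employment-population ratio ≈ 52.18%.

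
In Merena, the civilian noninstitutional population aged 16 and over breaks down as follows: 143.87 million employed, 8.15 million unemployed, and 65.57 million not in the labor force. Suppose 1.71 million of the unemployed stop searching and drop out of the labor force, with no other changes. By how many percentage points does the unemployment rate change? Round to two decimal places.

The unemployment rate changes by −1.08 percentage points.

Initially, labor force = 143.87 + 8.15 = 152.02 million, so u = 8.15/152.02 = 5.36%.
After the change, unemployed and labor force both fall by 1.71 → E = 143.87, U = 6.44, labor force = 150.31 million.
New unemployment rate = 6.44 / 150.31 = 4.28%.
Change = 4.28% − 5.36% = −1.08 percentage points.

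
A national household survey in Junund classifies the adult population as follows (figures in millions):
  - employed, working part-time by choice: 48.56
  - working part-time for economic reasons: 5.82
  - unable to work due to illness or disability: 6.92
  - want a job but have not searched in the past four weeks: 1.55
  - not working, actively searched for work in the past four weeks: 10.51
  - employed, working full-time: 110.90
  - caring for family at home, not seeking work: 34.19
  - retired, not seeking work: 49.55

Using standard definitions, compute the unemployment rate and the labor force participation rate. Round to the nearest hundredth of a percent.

Employed = 48.56 + 5.82 + 110.90 = 165.28 million (anyone who worked, including part-time for economic reasons, counts as employed).
Unemployed = 10.51 million.
Labor force = 165.28 + 10.51 = 175.79 million.
Not in labor force = 6.92 + 1.55 + 34.19 + 49.55 = 92.21 million (those not working and not actively searching are outside the labor force — including those who want a job but have given up searching).
Civilian working-age population = 175.79 + 92.21 = 268.00 million.
Unemployment rate = 10.51 / 175.79 = 5.98%.
Labor force participation rate = 175.79 / 268.00 = 65.59%.

Unemployment rate ≈ 5.98%; labor force participation rate ≈ 65.59%.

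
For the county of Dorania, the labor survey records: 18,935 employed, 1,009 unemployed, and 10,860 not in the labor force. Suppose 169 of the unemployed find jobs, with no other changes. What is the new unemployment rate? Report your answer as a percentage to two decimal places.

New unemployment rate ≈ 4.21%.

Initially, labor force = 18,935 + 1,009 = 19,944, so u = 1,009/19,944 = 5.06%.
After the change, unemployed falls and employed rises by 169; labor force unchanged → E = 19,104, U = 840, labor force = 19,944.
New unemployment rate = 840 / 19,944 = 4.21%.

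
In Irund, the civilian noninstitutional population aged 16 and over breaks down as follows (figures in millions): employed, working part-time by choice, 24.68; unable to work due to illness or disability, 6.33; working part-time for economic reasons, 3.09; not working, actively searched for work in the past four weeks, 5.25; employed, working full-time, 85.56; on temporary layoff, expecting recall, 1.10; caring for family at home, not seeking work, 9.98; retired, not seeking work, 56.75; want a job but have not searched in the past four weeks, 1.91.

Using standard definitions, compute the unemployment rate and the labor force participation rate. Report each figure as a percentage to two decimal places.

Employed = 24.68 + 3.09 + 85.56 = 113.33 million (anyone who worked, including part-time for economic reasons, counts as employed).
Unemployed = 5.25 + 1.10 = 6.35 million (jobless and actively searching, or on temporary layoff).
Labor force = 113.33 + 6.35 = 119.68 million.
Not in labor force = 6.33 + 9.98 + 56.75 + 1.91 = 74.97 million (those not working and not actively searching are outside the labor force — including those who want a job but have given up searching).
Civilian working-age population = 119.68 + 74.97 = 194.65 million.
Unemployment rate = 6.35 / 119.68 = 5.31%.
Labor force participation rate = 119.68 / 194.65 = 61.48%.

Unemployment rate ≈ 5.31%; labor force participation rate ≈ 61.48%.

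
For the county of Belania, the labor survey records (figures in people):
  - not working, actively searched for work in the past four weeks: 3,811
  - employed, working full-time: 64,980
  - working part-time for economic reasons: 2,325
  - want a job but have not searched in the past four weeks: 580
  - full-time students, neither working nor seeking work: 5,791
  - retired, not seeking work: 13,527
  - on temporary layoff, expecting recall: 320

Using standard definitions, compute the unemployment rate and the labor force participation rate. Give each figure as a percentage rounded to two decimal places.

Employed = 64,980 + 2,325 = 67,305 (anyone who worked, including part-time for economic reasons, counts as employed).
Unemployed = 3,811 + 320 = 4,131 (jobless and actively searching, or on temporary layoff).
Labor force = 67,305 + 4,131 = 71,436.
Not in labor force = 580 + 5,791 + 13,527 = 19,898 (those not working and not actively searching are outside the labor force — including those who want a job but have given up searching).
Civilian working-age population = 71,436 + 19,898 = 91,334.
Unemployment rate = 4,131 / 71,436 = 5.78%.
Labor force participation rate = 71,436 / 91,334 = 78.21%.

Unemployment rate ≈ 5.78%; labor force participation rate ≈ 78.21%.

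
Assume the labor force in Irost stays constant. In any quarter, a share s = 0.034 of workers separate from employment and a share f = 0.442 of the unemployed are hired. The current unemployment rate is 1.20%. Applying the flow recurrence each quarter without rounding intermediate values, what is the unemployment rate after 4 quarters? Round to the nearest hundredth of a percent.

With a fixed labor force, u_{t+1} = u_t + s·(1−u_t) − f·u_t = u_t·(1−s−f) + s.
Here 1−s−f = 0.524 and s = 0.034.
u_1 = 0.012000 × 0.524 + 0.034 = 0.040288.
u_2 = 0.040288 × 0.524 + 0.034 = 0.055111.
u_3 = 0.055111 × 0.524 + 0.034 = 0.062878.
u_4 = 0.062878 × 0.524 + 0.034 = 0.066948.

Unemployment rate after four quarters ≈ 6.69%.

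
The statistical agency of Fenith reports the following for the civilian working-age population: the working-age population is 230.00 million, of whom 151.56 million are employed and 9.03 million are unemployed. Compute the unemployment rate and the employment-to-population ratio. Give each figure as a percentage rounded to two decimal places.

Unemployment rate ≈ 5.62%; employment-population ratio ≈ 65.90%.

Labor force = employed + unemployed = 151.56 + 9.03 = 160.59 million.
Unemployment rate = 9.03 / 160.59 = 5.62%.
Employment-population ratio = 151.56 / 230.00 = 65.90%.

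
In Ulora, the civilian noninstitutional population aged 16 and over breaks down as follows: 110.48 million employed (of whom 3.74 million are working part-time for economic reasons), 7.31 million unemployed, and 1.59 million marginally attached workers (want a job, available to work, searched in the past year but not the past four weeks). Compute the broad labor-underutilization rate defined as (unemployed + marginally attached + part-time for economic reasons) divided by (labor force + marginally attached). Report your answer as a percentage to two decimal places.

Broad underutilization rate ≈ 10.59%.

Labor force = 110.48 + 7.31 = 117.79 million.
Numerator = 7.31 + 1.59 + 3.74 = 12.64 million.
Denominator = 117.79 + 1.59 = 119.38 million.
Broad rate = 12.64 / 119.38 = 10.59%.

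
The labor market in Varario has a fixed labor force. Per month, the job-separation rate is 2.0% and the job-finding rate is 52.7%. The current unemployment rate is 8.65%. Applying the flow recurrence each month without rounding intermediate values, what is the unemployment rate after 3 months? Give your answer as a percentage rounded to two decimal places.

Unemployment rate after three months ≈ 4.12%.

With a fixed labor force, u_{t+1} = u_t + s·(1−u_t) − f·u_t = u_t·(1−s−f) + s.
Here 1−s−f = 0.453 and s = 0.020.
u_1 = 0.086500 × 0.453 + 0.020 = 0.059185.
u_2 = 0.059185 × 0.453 + 0.020 = 0.046811.
u_3 = 0.046811 × 0.453 + 0.020 = 0.041205.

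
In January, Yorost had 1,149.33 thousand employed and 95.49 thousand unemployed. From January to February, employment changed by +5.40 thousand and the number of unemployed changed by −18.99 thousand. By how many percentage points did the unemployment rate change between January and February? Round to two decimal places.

January: labor force = 1,149.33 + 95.49 = 1,244.82; u = 95.49/1,244.82 = 7.67%.
February: labor force = 1,154.73 + 76.50 = 1,231.23; u = 76.50/1,231.23 = 6.21%.
Change = 6.21% − 7.67% = −1.46 pp.

The unemployment rate changed by −1.46 percentage points.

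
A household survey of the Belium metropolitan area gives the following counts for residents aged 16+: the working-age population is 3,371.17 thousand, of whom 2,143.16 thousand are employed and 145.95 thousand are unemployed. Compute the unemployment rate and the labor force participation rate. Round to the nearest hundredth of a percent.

Unemployment rate ≈ 6.38%; labor force participation rate ≈ 67.90%.

Labor force = employed + unemployed = 2,143.16 + 145.95 = 2,289.11 thousand.
Unemployment rate = 145.95 / 2,289.11 = 6.38%.
Labor force participation rate = 2,289.11 / 3,371.17 = 67.90%.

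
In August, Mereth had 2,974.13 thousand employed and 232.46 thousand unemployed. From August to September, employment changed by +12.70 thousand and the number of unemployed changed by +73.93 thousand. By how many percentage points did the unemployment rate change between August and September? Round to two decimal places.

The unemployment rate changed by +2.05 percentage points.

August: labor force = 2,974.13 + 232.46 = 3,206.59; u = 232.46/3,206.59 = 7.25%.
September: labor force = 2,986.83 + 306.39 = 3,293.22; u = 306.39/3,293.22 = 9.30%.
Change = 9.30% − 7.25% = +2.05 pp.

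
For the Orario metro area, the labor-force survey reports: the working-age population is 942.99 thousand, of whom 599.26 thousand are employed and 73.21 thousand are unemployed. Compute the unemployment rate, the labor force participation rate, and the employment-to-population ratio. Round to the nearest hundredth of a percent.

Labor force = employed + unemployed = 599.26 + 73.21 = 672.47 thousand.
Unemployment rate = 73.21 / 672.47 = 10.89%.
Labor force participation rate = 672.47 / 942.99 = 71.31%.
Employment-population ratio = 599.26 / 942.99 = 63.55%.

Unemployment rate ≈ 10.89%; labor force participation rate ≈ 71.31%; employment-population ratio ≈ 63.55%.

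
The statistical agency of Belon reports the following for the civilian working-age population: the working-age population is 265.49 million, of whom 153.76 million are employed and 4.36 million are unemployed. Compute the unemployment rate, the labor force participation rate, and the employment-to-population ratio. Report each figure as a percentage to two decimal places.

Unemployment rate ≈ 2.76%; labor force participation rate ≈ 59.56%; employment-population ratio ≈ 57.92%.

Labor force = employed + unemployed = 153.76 + 4.36 = 158.12 million.
Unemployment rate = 4.36 / 158.12 = 2.76%.
Labor force participation rate = 158.12 / 265.49 = 59.56%.
Employment-population ratio = 153.76 / 265.49 = 57.92%.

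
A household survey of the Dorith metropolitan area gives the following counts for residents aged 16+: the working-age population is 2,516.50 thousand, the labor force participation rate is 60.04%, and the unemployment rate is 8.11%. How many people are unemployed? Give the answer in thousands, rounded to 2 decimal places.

Labor force = 0.6004 × 2,516.50 = 1,510.91 thousand.
Unemployed = 0.0811 × 1,510.91 ≈ 122.53 thousand.

About 122.53 thousand are unemployed.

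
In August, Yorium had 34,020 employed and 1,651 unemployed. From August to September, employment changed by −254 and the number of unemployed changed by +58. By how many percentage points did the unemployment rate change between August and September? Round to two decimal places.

The unemployment rate changed by +0.19 percentage points.

August: labor force = 34,020 + 1,651 = 35,671; u = 1,651/35,671 = 4.63%.
September: labor force = 33,766 + 1,709 = 35,475; u = 1,709/35,475 = 4.82%.
Change = 4.82% − 4.63% = +0.19 pp.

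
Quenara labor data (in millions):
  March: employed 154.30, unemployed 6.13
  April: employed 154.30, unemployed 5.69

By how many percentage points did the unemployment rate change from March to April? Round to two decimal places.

March: labor force = 154.30 + 6.13 = 160.43; u = 6.13/160.43 = 3.82%.
April: labor force = 154.30 + 5.69 = 159.99; u = 5.69/159.99 = 3.56%.
Change = 3.56% − 3.82% = −0.26 pp.

The unemployment rate changed by −0.26 percentage points.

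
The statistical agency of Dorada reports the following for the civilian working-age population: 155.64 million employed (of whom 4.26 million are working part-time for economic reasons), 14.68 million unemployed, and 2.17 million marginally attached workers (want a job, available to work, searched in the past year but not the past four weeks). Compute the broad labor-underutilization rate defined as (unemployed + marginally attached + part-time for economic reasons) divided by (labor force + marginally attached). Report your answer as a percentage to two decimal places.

Broad underutilization rate ≈ 12.24%.

Labor force = 155.64 + 14.68 = 170.32 million.
Numerator = 14.68 + 2.17 + 4.26 = 21.11 million.
Denominator = 170.32 + 2.17 = 172.49 million.
Broad rate = 21.11 / 172.49 = 12.24%.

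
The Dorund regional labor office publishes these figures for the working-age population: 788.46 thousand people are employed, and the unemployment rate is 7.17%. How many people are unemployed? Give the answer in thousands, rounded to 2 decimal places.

About 60.90 thousand are unemployed.

Let U be the number unemployed. The labor force is E + U, and U/(E+U) = 0.0717.
So U = 0.0717 × 788.46 / (1 − 0.0717) = 56.5326 / 0.9283 ≈ 60.90 thousand.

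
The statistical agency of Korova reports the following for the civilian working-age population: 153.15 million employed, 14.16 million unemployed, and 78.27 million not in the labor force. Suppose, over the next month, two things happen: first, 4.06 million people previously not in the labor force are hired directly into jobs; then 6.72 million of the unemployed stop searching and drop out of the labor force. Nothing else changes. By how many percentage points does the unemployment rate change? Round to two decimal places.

The unemployment rate changes by −3.94 percentage points.

Initially, labor force = 153.15 + 14.16 = 167.31 million, so u = 14.16/167.31 = 8.46%.
After the first change, employed and labor force both rise by 4.06; unemployed unchanged → E = 157.21, U = 14.16, labor force = 171.37 million.
After the second change, unemployed and labor force both fall by 6.72 → E = 157.21, U = 7.44, labor force = 164.65 million.
New unemployment rate = 7.44 / 164.65 = 4.52%.
Change = 4.52% − 8.46% = −3.94 percentage points.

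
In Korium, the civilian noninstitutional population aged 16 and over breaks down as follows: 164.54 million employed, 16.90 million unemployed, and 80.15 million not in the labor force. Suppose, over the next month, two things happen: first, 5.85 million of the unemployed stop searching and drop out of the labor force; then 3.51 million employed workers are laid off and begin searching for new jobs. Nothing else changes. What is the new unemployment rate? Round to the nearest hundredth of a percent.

Initially, labor force = 164.54 + 16.90 = 181.44 million, so u = 16.90/181.44 = 9.31%.
After the first change, unemployed and labor force both fall by 5.85 → E = 164.54, U = 11.05, labor force = 175.59 million.
After the second change, employed falls and unemployed rises by 3.51; labor force unchanged → E = 161.03, U = 14.56, labor force = 175.59 million.
New unemployment rate = 14.56 / 175.59 = 8.29%.

New unemployment rate ≈ 8.29%.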